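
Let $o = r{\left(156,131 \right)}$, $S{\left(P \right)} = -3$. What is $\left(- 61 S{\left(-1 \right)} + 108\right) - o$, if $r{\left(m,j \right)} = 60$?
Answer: $231$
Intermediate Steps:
$o = 60$
$\left(- 61 S{\left(-1 \right)} + 108\right) - o = \left(\left(-61\right) \left(-3\right) + 108\right) - 60 = \left(183 + 108\right) - 60 = 291 - 60 = 231$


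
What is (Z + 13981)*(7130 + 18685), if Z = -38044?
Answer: -621186345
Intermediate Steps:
(Z + 13981)*(7130 + 18685) = (-38044 + 13981)*(7130 + 18685) = -24063*25815 = -621186345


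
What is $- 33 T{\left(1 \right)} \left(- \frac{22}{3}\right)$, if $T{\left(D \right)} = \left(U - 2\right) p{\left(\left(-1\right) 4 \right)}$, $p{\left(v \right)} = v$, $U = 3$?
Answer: $-968$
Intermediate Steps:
$T{\left(D \right)} = -4$ ($T{\left(D \right)} = \left(3 - 2\right) \left(\left(-1\right) 4\right) = 1 \left(-4\right) = -4$)
$- 33 T{\left(1 \right)} \left(- \frac{22}{3}\right) = \left(-33\right) \left(-4\right) \left(- \frac{22}{3}\right) = 132 \left(\left(-22\right) \frac{1}{3}\right) = 132 \left(- \frac{22}{3}\right) = -968$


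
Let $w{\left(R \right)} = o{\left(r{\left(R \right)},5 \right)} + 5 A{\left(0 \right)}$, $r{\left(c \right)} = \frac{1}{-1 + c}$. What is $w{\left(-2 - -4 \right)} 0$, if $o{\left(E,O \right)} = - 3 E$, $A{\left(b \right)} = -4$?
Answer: $0$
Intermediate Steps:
$w{\left(R \right)} = -20 - \frac{3}{-1 + R}$ ($w{\left(R \right)} = - \frac{3}{-1 + R} + 5 \left(-4\right) = - \frac{3}{-1 + R} - 20 = -20 - \frac{3}{-1 + R}$)
$w{\left(-2 - -4 \right)} 0 = \frac{17 - 20 \left(-2 - -4\right)}{-1 - -2} \cdot 0 = \frac{17 - 20 \left(-2 + 4\right)}{-1 + \left(-2 + 4\right)} 0 = \frac{17 - 40}{-1 + 2} \cdot 0 = \frac{17 - 40}{1} \cdot 0 = 1 \left(-23\right) 0 = \left(-23\right) 0 = 0$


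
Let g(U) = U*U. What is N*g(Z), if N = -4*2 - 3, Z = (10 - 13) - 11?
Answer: -2156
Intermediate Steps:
Z = -14 (Z = -3 - 11 = -14)
g(U) = U²
N = -11 (N = -8 - 3 = -11)
N*g(Z) = -11*(-14)² = -11*196 = -2156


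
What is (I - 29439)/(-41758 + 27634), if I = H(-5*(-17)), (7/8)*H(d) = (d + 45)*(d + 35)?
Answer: 27091/32956 ≈ 0.82204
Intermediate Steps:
H(d) = 8*(35 + d)*(45 + d)/7 (H(d) = 8*((d + 45)*(d + 35))/7 = 8*((45 + d)*(35 + d))/7 = 8*((35 + d)*(45 + d))/7 = 8*(35 + d)*(45 + d)/7)
I = 124800/7 (I = 1800 + 8*(-5*(-17))²/7 + 640*(-5*(-17))/7 = 1800 + (8/7)*85² + (640/7)*85 = 1800 + (8/7)*7225 + 54400/7 = 1800 + 57800/7 + 54400/7 = 124800/7 ≈ 17829.)
(I - 29439)/(-41758 + 27634) = (124800/7 - 29439)/(-41758 + 27634) = -81273/7/(-14124) = -81273/7*(-1/14124) = 27091/32956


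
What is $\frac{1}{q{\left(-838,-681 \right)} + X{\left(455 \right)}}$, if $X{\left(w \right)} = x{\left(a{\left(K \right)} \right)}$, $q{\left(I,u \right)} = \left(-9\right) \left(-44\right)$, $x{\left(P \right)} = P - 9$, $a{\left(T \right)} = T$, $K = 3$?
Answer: $\frac{1}{390} \approx 0.0025641$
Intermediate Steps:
$x{\left(P \right)} = -9 + P$
$q{\left(I,u \right)} = 396$
$X{\left(w \right)} = -6$ ($X{\left(w \right)} = -9 + 3 = -6$)
$\frac{1}{q{\left(-838,-681 \right)} + X{\left(455 \right)}} = \frac{1}{396 - 6} = \frac{1}{390}$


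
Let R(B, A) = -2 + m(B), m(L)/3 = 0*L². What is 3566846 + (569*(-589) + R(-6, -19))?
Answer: 3231703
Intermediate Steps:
m(L) = 0 (m(L) = 3*(0*L²) = 3*0 = 0)
R(B, A) = -2 (R(B, A) = -2 + 0 = -2)
3566846 + (569*(-589) + R(-6, -19)) = 3566846 + (569*(-589) - 2) = 3566846 + (-335141 - 2) = 3566846 - 335143 = 3231703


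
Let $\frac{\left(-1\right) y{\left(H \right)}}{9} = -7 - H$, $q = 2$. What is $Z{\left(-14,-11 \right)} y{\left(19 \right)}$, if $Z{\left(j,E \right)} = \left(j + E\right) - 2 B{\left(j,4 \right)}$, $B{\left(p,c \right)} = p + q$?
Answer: $-234$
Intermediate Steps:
$B{\left(p,c \right)} = 2 + p$ ($B{\left(p,c \right)} = p + 2 = 2 + p$)
$Z{\left(j,E \right)} = -4 + E - j$ ($Z{\left(j,E \right)} = \left(j + E\right) - 2 \left(2 + j\right) = \left(E + j\right) - \left(4 + 2 j\right) = -4 + E - j$)
$y{\left(H \right)} = 63 + 9 H$ ($y{\left(H \right)} = - 9 \left(-7 - H\right) = 63 + 9 H$)
$Z{\left(-14,-11 \right)} y{\left(19 \right)} = \left(-4 - 11 - -14\right) \left(63 + 9 \cdot 19\right) = \left(-4 - 11 + 14\right) \left(63 + 171\right) = \left(-1\right) 234 = -234$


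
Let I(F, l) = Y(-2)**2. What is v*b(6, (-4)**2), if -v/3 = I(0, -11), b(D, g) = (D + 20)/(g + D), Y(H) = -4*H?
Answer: -2496/11 ≈ -226.91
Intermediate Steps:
b(D, g) = (20 + D)/(D + g)
I(F, l) = 64 (I(F, l) = (-4*(-2))**2 = 8**2 = 64)
v = -192 (v = -3*64 = -192)
v*b(6, (-4)**2) = -192*(20 + 6)/(6 + (-4)**2) = -192*26/(6 + 16) = -192*26/22 = -96*26/11 = -192*13/11 = -2496/11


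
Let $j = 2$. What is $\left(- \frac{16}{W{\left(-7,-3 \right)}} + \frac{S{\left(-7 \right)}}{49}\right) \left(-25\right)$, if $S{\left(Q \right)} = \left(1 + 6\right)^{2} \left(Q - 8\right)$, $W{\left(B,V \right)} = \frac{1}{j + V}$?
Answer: $-25$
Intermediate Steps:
$W{\left(B,V \right)} = \frac{1}{2 + V}$
$S{\left(Q \right)} = -392 + 49 Q$ ($S{\left(Q \right)} = 7^{2} \left(-8 + Q\right) = 49 \left(-8 + Q\right) = -392 + 49 Q$)
$\left(- \frac{16}{W{\left(-7,-3 \right)}} + \frac{S{\left(-7 \right)}}{49}\right) \left(-25\right) = \left(- \frac{16}{\frac{1}{2 - 3}} + \frac{-392 + 49 \left(-7\right)}{49}\right) \left(-25\right) = \left(- \frac{16}{\frac{1}{-1}} + \left(-392 - 343\right) \frac{1}{49}\right) \left(-25\right) = \left(- \frac{16}{-1} - 15\right) \left(-25\right) = \left(\left(-16\right) \left(-1\right) - 15\right) \left(-25\right) = \left(16 - 15\right) \left(-25\right) = 1 \left(-25\right) = -25$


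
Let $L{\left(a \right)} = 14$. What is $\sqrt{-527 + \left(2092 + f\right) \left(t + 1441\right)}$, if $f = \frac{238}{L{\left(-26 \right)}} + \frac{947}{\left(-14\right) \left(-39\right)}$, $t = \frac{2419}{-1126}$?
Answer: $\frac{5 \sqrt{4023250049}}{182} \approx 1742.6$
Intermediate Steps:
$t = - \frac{2419}{1126}$ ($t = 2419 \left(- \frac{1}{1126}\right) = - \frac{2419}{1126} \approx -2.1483$)
$f = \frac{10229}{546}$ ($f = \frac{238}{14} + \frac{947}{\left(-14\right) \left(-39\right)} = 238 \cdot \frac{1}{14} + \frac{947}{546} = 17 + 947 \cdot \frac{1}{546} = 17 + \frac{947}{546} = \frac{10229}{546} \approx 18.734$)
$\sqrt{-527 + \left(2092 + f\right) \left(t + 1441\right)} = \sqrt{-527 + \left(2092 + \frac{10229}{546}\right) \left(- \frac{2419}{1126} + 1441\right)} = \sqrt{-527 + \frac{1152461}{546} \cdot \frac{1620147}{1126}} = \sqrt{-527 + \frac{1105480303}{364}} = \sqrt{\frac{1105288475}{364}} = \frac{5 \sqrt{4023250049}}{182}$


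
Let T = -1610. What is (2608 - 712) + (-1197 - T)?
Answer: 2309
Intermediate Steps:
(2608 - 712) + (-1197 - T) = (2608 - 712) + (-1197 - 1*(-1610)) = 1896 + (-1197 + 1610) = 1896 + 413 = 2309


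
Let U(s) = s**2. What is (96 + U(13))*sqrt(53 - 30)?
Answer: 265*sqrt(23) ≈ 1270.9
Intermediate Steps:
(96 + U(13))*sqrt(53 - 30) = (96 + 13**2)*sqrt(53 - 30) = (96 + 169)*sqrt(23) = 265*sqrt(23)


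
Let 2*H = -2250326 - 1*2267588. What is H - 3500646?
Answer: -5759603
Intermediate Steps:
H = -2258957 (H = (-2250326 - 1*2267588)/2 = (-2250326 - 2267588)/2 = (½)*(-4517914) = -2258957)
H - 3500646 = -2258957 - 3500646 = -5759603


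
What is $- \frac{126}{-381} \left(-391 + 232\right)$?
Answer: $- \frac{6678}{127} \approx -52.583$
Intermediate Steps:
$- \frac{126}{-381} \left(-391 + 232\right) = \left(-126\right) \left(- \frac{1}{381}\right) \left(-159\right) = \frac{42}{127} \left(-159\right) = - \frac{6678}{127}$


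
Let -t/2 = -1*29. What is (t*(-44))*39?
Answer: -99528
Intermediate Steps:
t = 58 (t = -(-2)*29 = -2*(-29) = 58)
(t*(-44))*39 = (58*(-44))*39 = -2552*39 = -99528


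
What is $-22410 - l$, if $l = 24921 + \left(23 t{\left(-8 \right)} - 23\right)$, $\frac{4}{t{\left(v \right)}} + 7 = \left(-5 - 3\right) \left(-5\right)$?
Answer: $- \frac{1561256}{33} \approx -47311.0$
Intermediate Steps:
$t{\left(v \right)} = \frac{4}{33}$ ($t{\left(v \right)} = \frac{4}{-7 + \left(-5 - 3\right) \left(-5\right)} = \frac{4}{-7 - -40} = \frac{4}{-7 + 40} = \frac{4}{33}$)
$l = \frac{821726}{33}$ ($l = 24921 + \left(23 \cdot \frac{4}{33} - 23\right) = 24921 + \left(\frac{92}{33} - 23\right) = 24921 - \frac{667}{33} = \frac{821726}{33} \approx 24901.0$)
$-22410 - l = -22410 - \frac{821726}{33} = - \frac{1561256}{33}$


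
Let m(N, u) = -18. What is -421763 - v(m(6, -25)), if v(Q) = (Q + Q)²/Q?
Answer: -421691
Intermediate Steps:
v(Q) = 4*Q (v(Q) = (2*Q)²/Q = (4*Q²)/Q = 4*Q)
-421763 - v(m(6, -25)) = -421763 - 4*(-18) = -421763 - 1*(-72) = -421763 + 72 = -421691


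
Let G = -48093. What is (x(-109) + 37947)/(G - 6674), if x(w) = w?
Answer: -37838/54767 ≈ -0.69089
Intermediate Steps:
(x(-109) + 37947)/(G - 6674) = (-109 + 37947)/(-48093 - 6674) = 37838/(-54767) = 37838*(-1/54767) = -37838/54767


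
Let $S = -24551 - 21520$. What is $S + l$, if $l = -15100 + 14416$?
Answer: $-46755$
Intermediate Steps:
$l = -684$
$S = -46071$
$S + l = -46071 - 684 = -46755$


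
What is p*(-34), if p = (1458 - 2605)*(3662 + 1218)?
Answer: 190310240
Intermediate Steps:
p = -5597360 (p = -1147*4880 = -5597360)
p*(-34) = -5597360*(-34) = 190310240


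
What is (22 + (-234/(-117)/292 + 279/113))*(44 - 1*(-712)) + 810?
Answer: 159319224/8249 ≈ 19314.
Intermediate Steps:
(22 + (-234/(-117)/292 + 279/113))*(44 - 1*(-712)) + 810 = (22 + (-234*(-1/117)*(1/292) + 279*(1/113)))*(44 + 712) + 810 = (22 + (2*(1/292) + 279/113))*756 + 810 = (22 + (1/146 + 279/113))*756 + 810 = (22 + 40847/16498)*756 + 810 = (403803/16498)*756 + 810 = 152637534/8249 + 810 = 159319224/8249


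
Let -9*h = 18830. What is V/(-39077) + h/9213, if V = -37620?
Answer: 2383517630/3240147609 ≈ 0.73562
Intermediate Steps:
h = -18830/9 (h = -⅑*18830 = -18830/9 ≈ -2092.2)
V/(-39077) + h/9213 = -37620/(-39077) - 18830/9/9213 = -37620*(-1/39077) - 18830/9*1/9213 = 37620/39077 - 18830/82917 = 2383517630/3240147609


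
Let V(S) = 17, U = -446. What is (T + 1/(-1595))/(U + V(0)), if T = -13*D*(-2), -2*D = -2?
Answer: -13823/228085 ≈ -0.060605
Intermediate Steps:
D = 1 (D = -1/2*(-2) = 1)
T = 26 (T = -13*1*(-2) = -13*(-2) = 26)
(T + 1/(-1595))/(U + V(0)) = (26 + 1/(-1595))/(-446 + 17) = (26 - 1/1595)/(-429) = (41469/1595)*(-1/429) = -13823/228085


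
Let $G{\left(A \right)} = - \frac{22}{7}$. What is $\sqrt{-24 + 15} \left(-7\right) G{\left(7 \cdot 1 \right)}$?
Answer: $66 i \approx 66.0 i$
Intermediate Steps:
$G{\left(A \right)} = - \frac{22}{7}$
$\sqrt{-24 + 15} \left(-7\right) G{\left(7 \cdot 1 \right)} = \sqrt{-24 + 15} \left(-7\right) \left(- \frac{22}{7}\right) = \sqrt{-9} \left(-7\right) \left(- \frac{22}{7}\right) = 3 i \left(-7\right) \left(- \frac{22}{7}\right) = - 21 i \left(- \frac{22}{7}\right) = 66 i$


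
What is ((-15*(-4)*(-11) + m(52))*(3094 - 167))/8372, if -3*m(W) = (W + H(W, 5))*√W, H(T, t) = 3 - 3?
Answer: -482955/2093 - 5854*√13/483 ≈ -274.45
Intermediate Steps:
H(T, t) = 0
m(W) = -W^(3/2)/3 (m(W) = -(W + 0)*√W/3 = -W*√W/3 = -W^(3/2)/3)
((-15*(-4)*(-11) + m(52))*(3094 - 167))/8372 = ((-15*(-4)*(-11) - 104*√13/3)*(3094 - 167))/8372 = ((60*(-11) - 104*√13/3)*2927)*(1/8372) = ((-660 - 104*√13/3)*2927)*(1/8372) = (-1931820 - 304408*√13/3)*(1/8372) = -482955/2093 - 5854*√13/483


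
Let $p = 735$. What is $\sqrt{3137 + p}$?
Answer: $44 \sqrt{2} \approx 62.225$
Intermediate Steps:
$\sqrt{3137 + p} = \sqrt{3137 + 735} = \sqrt{3872} = 44 \sqrt{2}$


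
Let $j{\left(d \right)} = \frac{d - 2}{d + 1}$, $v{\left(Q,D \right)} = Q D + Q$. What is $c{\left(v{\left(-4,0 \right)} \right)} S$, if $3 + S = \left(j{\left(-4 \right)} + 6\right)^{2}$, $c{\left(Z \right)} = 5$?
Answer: $305$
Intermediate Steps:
$v{\left(Q,D \right)} = Q + D Q$ ($v{\left(Q,D \right)} = D Q + Q = Q + D Q$)
$j{\left(d \right)} = \frac{-2 + d}{1 + d}$
$S = 61$ ($S = -3 + \left(\frac{-2 - 4}{1 - 4} + 6\right)^{2} = -3 + \left(\frac{1}{-3} \left(-6\right) + 6\right)^{2} = -3 + \left(\left(- \frac{1}{3}\right) \left(-6\right) + 6\right)^{2} = -3 + \left(2 + 6\right)^{2} = -3 + 8^{2} = -3 + 64 = 61$)
$c{\left(v{\left(-4,0 \right)} \right)} S = 5 \cdot 61 = 305$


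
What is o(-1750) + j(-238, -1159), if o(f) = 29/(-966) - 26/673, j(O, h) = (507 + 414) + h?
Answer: -154772717/650118 ≈ -238.07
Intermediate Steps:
j(O, h) = 921 + h
o(f) = -44633/650118 (o(f) = 29*(-1/966) - 26*1/673 = -29/966 - 26/673 = -44633/650118)
o(-1750) + j(-238, -1159) = -44633/650118 + (921 - 1159) = -44633/650118 - 238 = -154772717/650118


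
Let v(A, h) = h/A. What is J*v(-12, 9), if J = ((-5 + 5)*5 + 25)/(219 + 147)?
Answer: -25/488 ≈ -0.051229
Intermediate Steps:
J = 25/366 (J = (0*5 + 25)/366 = (0 + 25)*(1/366) = 25*(1/366) = 25/366 ≈ 0.068306)
J*v(-12, 9) = 25*(9/(-12))/366 = 25*(9*(-1/12))/366 = (25/366)*(-¾) = -25/488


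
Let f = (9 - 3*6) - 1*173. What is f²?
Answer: 33124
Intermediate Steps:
f = -182 (f = (9 - 18) - 173 = -9 - 173 = -182)
f² = (-182)² = 33124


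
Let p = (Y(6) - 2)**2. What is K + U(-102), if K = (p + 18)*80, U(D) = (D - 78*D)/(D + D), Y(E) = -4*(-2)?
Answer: 8563/2 ≈ 4281.5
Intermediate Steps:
Y(E) = 8
p = 36 (p = (8 - 2)**2 = 6**2 = 36)
U(D) = -77/2 (U(D) = (-77*D)/((2*D)) = (-77*D)*(1/(2*D)) = -77/2)
K = 4320 (K = (36 + 18)*80 = 54*80 = 4320)
K + U(-102) = 4320 - 77/2 = 8563/2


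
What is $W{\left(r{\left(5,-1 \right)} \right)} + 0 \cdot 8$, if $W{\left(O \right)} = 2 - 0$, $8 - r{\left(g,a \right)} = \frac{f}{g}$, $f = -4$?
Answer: $2$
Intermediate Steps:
$r{\left(g,a \right)} = 8 + \frac{4}{g}$ ($r{\left(g,a \right)} = 8 - - \frac{4}{g} = 8 + \frac{4}{g}$)
$W{\left(O \right)} = 2$ ($W{\left(O \right)} = 2 + 0 = 2$)
$W{\left(r{\left(5,-1 \right)} \right)} + 0 \cdot 8 = 2 + 0 \cdot 8 = 2 + 0 = 2$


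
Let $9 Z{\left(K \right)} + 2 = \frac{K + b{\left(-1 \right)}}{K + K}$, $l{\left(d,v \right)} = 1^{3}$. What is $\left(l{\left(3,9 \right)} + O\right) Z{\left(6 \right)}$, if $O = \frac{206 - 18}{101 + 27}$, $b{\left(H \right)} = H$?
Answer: $- \frac{1501}{3456} \approx -0.43432$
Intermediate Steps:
$l{\left(d,v \right)} = 1$
$Z{\left(K \right)} = - \frac{2}{9} + \frac{-1 + K}{18 K}$ ($Z{\left(K \right)} = - \frac{2}{9} + \frac{\left(K - 1\right) \frac{1}{K + K}}{9} = - \frac{2}{9} + \frac{\left(-1 + K\right) \frac{1}{2 K}}{9} = - \frac{2}{9} + \frac{\frac{1}{2} \frac{1}{K} \left(-1 + K\right)}{9} = - \frac{2}{9} + \frac{-1 + K}{18 K}$)
$O = \frac{47}{32}$ ($O = \frac{188}{128} = 188 \cdot \frac{1}{128} = \frac{47}{32} \approx 1.4688$)
$\left(l{\left(3,9 \right)} + O\right) Z{\left(6 \right)} = \left(1 + \frac{47}{32}\right) \frac{-1 - 18}{18 \cdot 6} = \frac{79 \cdot \frac{1}{18} \cdot \frac{1}{6} \left(-1 - 18\right)}{32} = \frac{79 \cdot \frac{1}{18} \cdot \frac{1}{6} \left(-19\right)}{32} = \frac{79}{32} \left(- \frac{19}{108}\right) = - \frac{1501}{3456}$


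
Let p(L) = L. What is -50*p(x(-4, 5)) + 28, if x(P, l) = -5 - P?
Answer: 78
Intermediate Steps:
-50*p(x(-4, 5)) + 28 = -50*(-5 - 1*(-4)) + 28 = -50*(-5 + 4) + 28 = -50*(-1) + 28 = 50 + 28 = 78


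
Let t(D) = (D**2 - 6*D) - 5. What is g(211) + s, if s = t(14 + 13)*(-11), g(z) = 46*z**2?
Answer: 2041784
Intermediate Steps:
t(D) = -5 + D**2 - 6*D
s = -6182 (s = (-5 + (14 + 13)**2 - 6*(14 + 13))*(-11) = (-5 + 27**2 - 6*27)*(-11) = (-5 + 729 - 162)*(-11) = 562*(-11) = -6182)
g(211) + s = 46*211**2 - 6182 = 46*44521 - 6182 = 2047966 - 6182 = 2041784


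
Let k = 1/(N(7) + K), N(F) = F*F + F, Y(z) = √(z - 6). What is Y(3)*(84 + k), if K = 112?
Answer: 14113*I*√3/168 ≈ 145.5*I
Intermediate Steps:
Y(z) = √(-6 + z)
N(F) = F + F² (N(F) = F² + F = F + F²)
k = 1/168 (k = 1/(7*(1 + 7) + 112) = 1/(7*8 + 112) = 1/(56 + 112) = 1/168 ≈ 0.0059524)
Y(3)*(84 + k) = √(-6 + 3)*(84 + 1/168) = √(-3)*(14113/168) = (I*√3)*(14113/168) = 14113*I*√3/168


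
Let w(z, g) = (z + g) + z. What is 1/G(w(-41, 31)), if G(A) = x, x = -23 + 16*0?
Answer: -1/23 ≈ -0.043478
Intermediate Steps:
x = -23 (x = -23 + 0 = -23)
w(z, g) = g + 2*z (w(z, g) = (g + z) + z = g + 2*z)
G(A) = -23
1/G(w(-41, 31)) = 1/(-23) = -1/23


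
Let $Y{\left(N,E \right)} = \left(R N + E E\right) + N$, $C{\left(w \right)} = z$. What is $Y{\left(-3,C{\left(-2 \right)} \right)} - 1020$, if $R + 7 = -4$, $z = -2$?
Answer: $-986$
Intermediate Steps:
$C{\left(w \right)} = -2$
$R = -11$ ($R = -7 - 4 = -11$)
$Y{\left(N,E \right)} = E^{2} - 10 N$ ($Y{\left(N,E \right)} = \left(- 11 N + E E\right) + N = \left(- 11 N + E^{2}\right) + N = \left(E^{2} - 11 N\right) + N = E^{2} - 10 N$)
$Y{\left(-3,C{\left(-2 \right)} \right)} - 1020 = \left(\left(-2\right)^{2} - -30\right) - 1020 = \left(4 + 30\right) - 1020 = 34 - 1020 = -986$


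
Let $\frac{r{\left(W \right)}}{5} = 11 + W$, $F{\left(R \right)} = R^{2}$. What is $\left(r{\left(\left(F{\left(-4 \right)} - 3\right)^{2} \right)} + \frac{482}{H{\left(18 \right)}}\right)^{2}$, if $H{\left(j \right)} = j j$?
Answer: $\frac{21327973681}{26244} \approx 8.1268 \cdot 10^{5}$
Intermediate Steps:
$H{\left(j \right)} = j^{2}$
$r{\left(W \right)} = 55 + 5 W$ ($r{\left(W \right)} = 5 \left(11 + W\right) = 55 + 5 W$)
$\left(r{\left(\left(F{\left(-4 \right)} - 3\right)^{2} \right)} + \frac{482}{H{\left(18 \right)}}\right)^{2} = \left(\left(55 + 5 \left(\left(-4\right)^{2} - 3\right)^{2}\right) + \frac{482}{18^{2}}\right)^{2} = \left(\left(55 + 5 \left(16 - 3\right)^{2}\right) + \frac{482}{324}\right)^{2} = \left(\left(55 + 5 \cdot 13^{2}\right) + 482 \cdot \frac{1}{324}\right)^{2} = \left(\left(55 + 5 \cdot 169\right) + \frac{241}{162}\right)^{2} = \left(\left(55 + 845\right) + \frac{241}{162}\right)^{2} = \left(900 + \frac{241}{162}\right)^{2} = \left(\frac{146041}{162}\right)^{2} = \frac{21327973681}{26244}$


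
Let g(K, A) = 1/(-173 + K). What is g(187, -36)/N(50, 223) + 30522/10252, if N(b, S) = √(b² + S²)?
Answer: 15261/5126 + √52229/731206 ≈ 2.9775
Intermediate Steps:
N(b, S) = √(S² + b²)
g(187, -36)/N(50, 223) + 30522/10252 = 1/((-173 + 187)*(√(223² + 50²))) + 30522/10252 = 1/(14*(√(49729 + 2500))) + 30522*(1/10252) = 1/(14*(√52229)) + 15261/5126 = (√52229/52229)/14 + 15261/5126 = √52229/731206 + 15261/5126 = 15261/5126 + √52229/731206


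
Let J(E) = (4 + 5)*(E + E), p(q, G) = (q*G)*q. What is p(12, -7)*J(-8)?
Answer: 145152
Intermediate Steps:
p(q, G) = G*q² (p(q, G) = (G*q)*q = G*q²)
J(E) = 18*E (J(E) = 9*(2*E) = 18*E)
p(12, -7)*J(-8) = (-7*12²)*(18*(-8)) = -7*144*(-144) = -1008*(-144) = 145152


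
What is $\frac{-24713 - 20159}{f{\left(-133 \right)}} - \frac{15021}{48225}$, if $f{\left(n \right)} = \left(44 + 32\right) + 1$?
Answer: $- \frac{721702939}{1237775} \approx -583.06$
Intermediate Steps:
$f{\left(n \right)} = 77$ ($f{\left(n \right)} = 76 + 1 = 77$)
$\frac{-24713 - 20159}{f{\left(-133 \right)}} - \frac{15021}{48225} = \frac{-24713 - 20159}{77} - \frac{15021}{48225} = \left(-24713 - 20159\right) \frac{1}{77} - \frac{5007}{16075} = \left(-44872\right) \frac{1}{77} - \frac{5007}{16075} = - \frac{44872}{77} - \frac{5007}{16075} = - \frac{721702939}{1237775}$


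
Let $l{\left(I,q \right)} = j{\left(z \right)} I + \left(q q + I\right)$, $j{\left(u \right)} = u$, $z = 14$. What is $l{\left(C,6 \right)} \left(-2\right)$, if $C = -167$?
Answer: $4938$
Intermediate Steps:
$l{\left(I,q \right)} = q^{2} + 15 I$ ($l{\left(I,q \right)} = 14 I + \left(q q + I\right) = 14 I + \left(q^{2} + I\right) = 14 I + \left(I + q^{2}\right) = q^{2} + 15 I$)
$l{\left(C,6 \right)} \left(-2\right) = \left(6^{2} + 15 \left(-167\right)\right) \left(-2\right) = \left(36 - 2505\right) \left(-2\right) = \left(-2469\right) \left(-2\right) = 4938$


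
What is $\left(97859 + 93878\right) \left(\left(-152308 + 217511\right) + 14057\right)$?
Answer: $15197074620$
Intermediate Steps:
$\left(97859 + 93878\right) \left(\left(-152308 + 217511\right) + 14057\right) = 191737 \left(65203 + 14057\right) = 191737 \cdot 79260 = 15197074620$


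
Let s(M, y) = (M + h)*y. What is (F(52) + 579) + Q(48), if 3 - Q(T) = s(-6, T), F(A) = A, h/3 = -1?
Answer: 1066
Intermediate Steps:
h = -3 (h = 3*(-1) = -3)
s(M, y) = y*(-3 + M) (s(M, y) = (M - 3)*y = (-3 + M)*y = y*(-3 + M))
Q(T) = 3 + 9*T (Q(T) = 3 - T*(-3 - 6) = 3 - T*(-9) = 3 - (-9)*T = 3 + 9*T)
(F(52) + 579) + Q(48) = (52 + 579) + (3 + 9*48) = 631 + (3 + 432) = 631 + 435 = 1066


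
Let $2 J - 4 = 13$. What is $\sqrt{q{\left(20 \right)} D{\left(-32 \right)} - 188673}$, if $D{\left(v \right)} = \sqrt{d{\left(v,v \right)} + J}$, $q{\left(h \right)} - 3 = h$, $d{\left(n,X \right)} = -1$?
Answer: $\frac{\sqrt{-754692 + 46 \sqrt{30}}}{2} \approx 434.29 i$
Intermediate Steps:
$J = \frac{17}{2}$ ($J = 2 + \frac{1}{2} \cdot 13 = 2 + \frac{13}{2} = \frac{17}{2} \approx 8.5$)
$q{\left(h \right)} = 3 + h$
$D{\left(v \right)} = \frac{\sqrt{30}}{2}$ ($D{\left(v \right)} = \sqrt{-1 + \frac{17}{2}} = \sqrt{\frac{15}{2}} = \frac{\sqrt{30}}{2}$)
$\sqrt{q{\left(20 \right)} D{\left(-32 \right)} - 188673} = \sqrt{\left(3 + 20\right) \frac{\sqrt{30}}{2} - 188673} = \sqrt{23 \frac{\sqrt{30}}{2} - 188673} = \sqrt{\frac{23 \sqrt{30}}{2} - 188673} = \sqrt{-188673 + \frac{23 \sqrt{30}}{2}}$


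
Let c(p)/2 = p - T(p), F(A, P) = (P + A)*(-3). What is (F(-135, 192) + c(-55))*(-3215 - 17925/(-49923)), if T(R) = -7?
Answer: 4761040760/5547 ≈ 8.5831e+5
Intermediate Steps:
F(A, P) = -3*A - 3*P (F(A, P) = (A + P)*(-3) = -3*A - 3*P)
c(p) = 14 + 2*p (c(p) = 2*(p - 1*(-7)) = 2*(p + 7) = 2*(7 + p) = 14 + 2*p)
(F(-135, 192) + c(-55))*(-3215 - 17925/(-49923)) = ((-3*(-135) - 3*192) + (14 + 2*(-55)))*(-3215 - 17925/(-49923)) = ((405 - 576) + (14 - 110))*(-3215 - 17925*(-1/49923)) = (-171 - 96)*(-3215 + 5975/16641) = -267*(-53494840/16641) = 4761040760/5547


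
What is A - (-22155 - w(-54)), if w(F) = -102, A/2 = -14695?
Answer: -7337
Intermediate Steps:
A = -29390 (A = 2*(-14695) = -29390)
A - (-22155 - w(-54)) = -29390 - (-22155 - 1*(-102)) = -29390 - (-22155 + 102) = -29390 - 1*(-22053) = -29390 + 22053 = -7337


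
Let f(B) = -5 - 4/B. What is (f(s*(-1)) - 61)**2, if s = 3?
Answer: 37636/9 ≈ 4181.8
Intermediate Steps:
(f(s*(-1)) - 61)**2 = ((-5 - 4/(3*(-1))) - 61)**2 = ((-5 - 4/(-3)) - 61)**2 = ((-5 - 4*(-1/3)) - 61)**2 = ((-5 + 4/3) - 61)**2 = (-11/3 - 61)**2 = (-194/3)**2 = 37636/9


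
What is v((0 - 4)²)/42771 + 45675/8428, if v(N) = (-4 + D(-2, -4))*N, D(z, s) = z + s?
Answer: 278888135/51496284 ≈ 5.4157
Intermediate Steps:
D(z, s) = s + z
v(N) = -10*N (v(N) = (-4 + (-4 - 2))*N = (-4 - 6)*N = -10*N)
v((0 - 4)²)/42771 + 45675/8428 = -10*(0 - 4)²/42771 + 45675/8428 = -10*(-4)²*(1/42771) + 45675*(1/8428) = -10*16*(1/42771) + 6525/1204 = -160*1/42771 + 6525/1204 = -160/42771 + 6525/1204 = 278888135/51496284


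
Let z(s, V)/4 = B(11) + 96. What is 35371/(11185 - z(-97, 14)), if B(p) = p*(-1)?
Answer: 35371/10845 ≈ 3.2615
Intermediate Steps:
B(p) = -p
z(s, V) = 340 (z(s, V) = 4*(-1*11 + 96) = 4*(-11 + 96) = 4*85 = 340)
35371/(11185 - z(-97, 14)) = 35371/(11185 - 1*340) = 35371/(11185 - 340) = 35371/10845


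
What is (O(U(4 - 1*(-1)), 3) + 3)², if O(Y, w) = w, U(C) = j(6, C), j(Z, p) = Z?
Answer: 36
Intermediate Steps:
U(C) = 6
(O(U(4 - 1*(-1)), 3) + 3)² = (3 + 3)² = 6² = 36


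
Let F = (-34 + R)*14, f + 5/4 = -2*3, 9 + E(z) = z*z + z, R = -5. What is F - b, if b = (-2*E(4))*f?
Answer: -1411/2 ≈ -705.50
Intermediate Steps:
E(z) = -9 + z + z² (E(z) = -9 + (z*z + z) = -9 + (z² + z) = -9 + (z + z²) = -9 + z + z²)
f = -29/4 (f = -5/4 - 2*3 = -5/4 - 6 = -29/4 ≈ -7.2500)
F = -546 (F = (-34 - 5)*14 = -39*14 = -546)
b = 319/2 (b = -2*(-9 + 4 + 4²)*(-29/4) = -2*(-9 + 4 + 16)*(-29/4) = -2*11*(-29/4) = -22*(-29/4) = 319/2 ≈ 159.50)
F - b = -546 - 1*319/2 = -546 - 319/2 = -1411/2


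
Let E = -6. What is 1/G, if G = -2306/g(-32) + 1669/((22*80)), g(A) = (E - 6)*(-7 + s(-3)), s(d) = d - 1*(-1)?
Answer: -47520/969577 ≈ -0.049011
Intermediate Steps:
s(d) = 1 + d (s(d) = d + 1 = 1 + d)
g(A) = 108 (g(A) = (-6 - 6)*(-7 + (1 - 3)) = -12*(-7 - 2) = -12*(-9) = 108)
G = -969577/47520 (G = -2306/108 + 1669/((22*80)) = -2306*1/108 + 1669/1760 = -1153/54 + 1669*(1/1760) = -1153/54 + 1669/1760 = -969577/47520 ≈ -20.404)
1/G = 1/(-969577/47520) = -47520/969577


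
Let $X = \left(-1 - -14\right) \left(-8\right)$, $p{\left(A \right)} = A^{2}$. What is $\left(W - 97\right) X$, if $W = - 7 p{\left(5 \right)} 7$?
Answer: $137488$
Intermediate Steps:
$X = -104$ ($X = \left(-1 + \left(-2 + 16\right)\right) \left(-8\right) = \left(-1 + 14\right) \left(-8\right) = 13 \left(-8\right) = -104$)
$W = -1225$ ($W = - 7 \cdot 5^{2} \cdot 7 = \left(-7\right) 25 \cdot 7 = \left(-175\right) 7 = -1225$)
$\left(W - 97\right) X = \left(-1225 - 97\right) \left(-104\right) = \left(-1322\right) \left(-104\right) = 137488$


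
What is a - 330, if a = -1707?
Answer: -2037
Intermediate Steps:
a - 330 = -1707 - 330 = -2037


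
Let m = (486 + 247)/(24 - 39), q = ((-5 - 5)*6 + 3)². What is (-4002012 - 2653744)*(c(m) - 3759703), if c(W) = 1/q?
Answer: 81301890179064776/3249 ≈ 2.5024e+13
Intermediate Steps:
q = 3249 (q = (-10*6 + 3)² = (-60 + 3)² = (-57)² = 3249)
m = -733/15 (m = 733/(-15) = 733*(-1/15) = -733/15 ≈ -48.867)
c(W) = 1/3249
(-4002012 - 2653744)*(c(m) - 3759703) = (-4002012 - 2653744)*(1/3249 - 3759703) = -6655756*(-12215275046/3249) = 81301890179064776/3249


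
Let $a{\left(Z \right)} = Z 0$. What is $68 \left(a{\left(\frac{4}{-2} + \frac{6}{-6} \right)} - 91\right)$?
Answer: $-6188$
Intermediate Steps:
$a{\left(Z \right)} = 0$
$68 \left(a{\left(\frac{4}{-2} + \frac{6}{-6} \right)} - 91\right) = 68 \left(0 - 91\right) = 68 \left(-91\right) = -6188$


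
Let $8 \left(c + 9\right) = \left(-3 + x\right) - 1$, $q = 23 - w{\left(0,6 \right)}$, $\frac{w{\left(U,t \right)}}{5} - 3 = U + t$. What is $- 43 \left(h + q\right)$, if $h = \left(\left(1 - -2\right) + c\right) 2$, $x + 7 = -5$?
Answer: $1634$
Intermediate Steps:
$x = -12$ ($x = -7 - 5 = -12$)
$w{\left(U,t \right)} = 15 + 5 U + 5 t$ ($w{\left(U,t \right)} = 15 + 5 \left(U + t\right) = 15 + \left(5 U + 5 t\right) = 15 + 5 U + 5 t$)
$q = -22$ ($q = 23 - \left(15 + 5 \cdot 0 + 5 \cdot 6\right) = 23 - \left(15 + 0 + 30\right) = 23 - 45 = -22$)
$c = -11$ ($c = -9 + \frac{\left(-3 - 12\right) - 1}{8} = -9 + \frac{-15 - 1}{8} = -9 + \frac{1}{8} \left(-16\right) = -9 - 2 = -11$)
$h = -16$ ($h = \left(\left(1 - -2\right) - 11\right) 2 = \left(\left(1 + 2\right) - 11\right) 2 = \left(3 - 11\right) 2 = \left(-8\right) 2 = -16$)
$- 43 \left(h + q\right) = - 43 \left(-16 - 22\right) = \left(-43\right) \left(-38\right) = 1634$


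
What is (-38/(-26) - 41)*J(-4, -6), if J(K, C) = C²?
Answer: -18504/13 ≈ -1423.4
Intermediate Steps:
(-38/(-26) - 41)*J(-4, -6) = (-38/(-26) - 41)*(-6)² = (-38*(-1/26) - 41)*36 = (19/13 - 41)*36 = -514/13*36 = -18504/13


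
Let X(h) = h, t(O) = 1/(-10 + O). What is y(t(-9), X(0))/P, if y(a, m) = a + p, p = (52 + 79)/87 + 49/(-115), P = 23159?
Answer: 195233/4402410105 ≈ 4.4347e-5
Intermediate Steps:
p = 10802/10005 (p = 131*(1/87) + 49*(-1/115) = 131/87 - 49/115 = 10802/10005 ≈ 1.0797)
y(a, m) = 10802/10005 + a (y(a, m) = a + 10802/10005 = 10802/10005 + a)
y(t(-9), X(0))/P = (10802/10005 + 1/(-10 - 9))/23159 = (10802/10005 + 1/(-19))*(1/23159) = (10802/10005 - 1/19)*(1/23159) = (195233/190095)*(1/23159) = 195233/4402410105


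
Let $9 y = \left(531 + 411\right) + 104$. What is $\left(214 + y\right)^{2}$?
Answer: $\frac{8832784}{81} \approx 1.0905 \cdot 10^{5}$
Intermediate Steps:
$y = \frac{1046}{9}$ ($y = \frac{\left(531 + 411\right) + 104}{9} = \frac{942 + 104}{9} = \frac{1}{9} \cdot 1046 = \frac{1046}{9} \approx 116.22$)
$\left(214 + y\right)^{2} = \left(214 + \frac{1046}{9}\right)^{2} = \left(\frac{2972}{9}\right)^{2} = \frac{8832784}{81}$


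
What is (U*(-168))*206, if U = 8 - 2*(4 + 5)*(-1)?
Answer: -899808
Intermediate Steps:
U = 26 (U = 8 - 18*(-1) = 8 - 2*(-9) = 8 + 18 = 26)
(U*(-168))*206 = (26*(-168))*206 = -4368*206 = -899808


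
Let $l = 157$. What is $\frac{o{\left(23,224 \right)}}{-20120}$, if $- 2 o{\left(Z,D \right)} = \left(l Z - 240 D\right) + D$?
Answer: $- \frac{9985}{8048} \approx -1.2407$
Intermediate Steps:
$o{\left(Z,D \right)} = - \frac{157 Z}{2} + \frac{239 D}{2}$ ($o{\left(Z,D \right)} = - \frac{\left(157 Z - 240 D\right) + D}{2} = - \frac{\left(- 240 D + 157 Z\right) + D}{2} = - \frac{- 239 D + 157 Z}{2} = - \frac{157 Z}{2} + \frac{239 D}{2}$)
$\frac{o{\left(23,224 \right)}}{-20120} = \frac{\left(- \frac{157}{2}\right) 23 + \frac{239}{2} \cdot 224}{-20120} = \left(- \frac{3611}{2} + 26768\right) \left(- \frac{1}{20120}\right) = \frac{49925}{2} \left(- \frac{1}{20120}\right) = - \frac{9985}{8048}$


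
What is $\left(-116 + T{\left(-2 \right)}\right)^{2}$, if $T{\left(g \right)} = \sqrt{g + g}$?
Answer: $13452 - 464 i \approx 13452.0 - 464.0 i$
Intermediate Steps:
$T{\left(g \right)} = \sqrt{2} \sqrt{g}$ ($T{\left(g \right)} = \sqrt{2 g} = \sqrt{2} \sqrt{g}$)
$\left(-116 + T{\left(-2 \right)}\right)^{2} = \left(-116 + \sqrt{2} \sqrt{-2}\right)^{2} = \left(-116 + \sqrt{2} i \sqrt{2}\right)^{2} = \left(-116 + 2 i\right)^{2}$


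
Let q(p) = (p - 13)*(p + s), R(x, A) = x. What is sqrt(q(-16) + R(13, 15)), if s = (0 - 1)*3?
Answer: 2*sqrt(141) ≈ 23.749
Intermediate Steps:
s = -3 (s = -1*3 = -3)
q(p) = (-13 + p)*(-3 + p) (q(p) = (p - 13)*(p - 3) = (-13 + p)*(-3 + p))
sqrt(q(-16) + R(13, 15)) = sqrt((39 + (-16)**2 - 16*(-16)) + 13) = sqrt((39 + 256 + 256) + 13) = sqrt(551 + 13) = sqrt(564) = 2*sqrt(141)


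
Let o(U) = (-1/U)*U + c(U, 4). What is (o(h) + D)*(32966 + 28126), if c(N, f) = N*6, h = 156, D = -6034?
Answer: -311508108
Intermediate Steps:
c(N, f) = 6*N
o(U) = -1 + 6*U (o(U) = (-1/U)*U + 6*U = -1 + 6*U)
(o(h) + D)*(32966 + 28126) = ((-1 + 6*156) - 6034)*(32966 + 28126) = ((-1 + 936) - 6034)*61092 = (935 - 6034)*61092 = -5099*61092 = -311508108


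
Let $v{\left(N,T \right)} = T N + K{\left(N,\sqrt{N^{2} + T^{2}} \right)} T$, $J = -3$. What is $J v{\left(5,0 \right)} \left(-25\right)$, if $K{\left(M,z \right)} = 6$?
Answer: $0$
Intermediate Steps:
$v{\left(N,T \right)} = 6 T + N T$ ($v{\left(N,T \right)} = T N + 6 T = N T + 6 T = 6 T + N T$)
$J v{\left(5,0 \right)} \left(-25\right) = - 3 \cdot 0 \left(6 + 5\right) \left(-25\right) = - 3 \cdot 0 \cdot 11 \left(-25\right) = \left(-3\right) 0 \left(-25\right) = 0 \left(-25\right) = 0$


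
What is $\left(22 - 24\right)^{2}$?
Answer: $4$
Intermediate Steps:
$\left(22 - 24\right)^{2} = \left(-2\right)^{2} = 4$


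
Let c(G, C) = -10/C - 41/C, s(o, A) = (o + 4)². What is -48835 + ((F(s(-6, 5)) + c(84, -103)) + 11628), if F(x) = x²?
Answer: -3830622/103 ≈ -37191.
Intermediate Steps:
s(o, A) = (4 + o)²
c(G, C) = -51/C
-48835 + ((F(s(-6, 5)) + c(84, -103)) + 11628) = -48835 + ((((4 - 6)²)² - 51/(-103)) + 11628) = -48835 + ((((-2)²)² - 51*(-1/103)) + 11628) = -48835 + ((4² + 51/103) + 11628) = -48835 + ((16 + 51/103) + 11628) = -48835 + (1699/103 + 11628) = -48835 + 1199383/103 = -3830622/103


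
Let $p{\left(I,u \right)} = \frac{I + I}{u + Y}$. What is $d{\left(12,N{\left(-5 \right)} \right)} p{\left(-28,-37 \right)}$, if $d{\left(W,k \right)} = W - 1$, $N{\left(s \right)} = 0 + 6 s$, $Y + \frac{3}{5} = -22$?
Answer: $\frac{1540}{149} \approx 10.336$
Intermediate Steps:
$Y = - \frac{113}{5}$ ($Y = - \frac{3}{5} - 22 = - \frac{113}{5} \approx -22.6$)
$N{\left(s \right)} = 6 s$
$d{\left(W,k \right)} = -1 + W$
$p{\left(I,u \right)} = \frac{2 I}{- \frac{113}{5} + u}$ ($p{\left(I,u \right)} = \frac{I + I}{u - \frac{113}{5}} = \frac{2 I}{- \frac{113}{5} + u}$)
$d{\left(12,N{\left(-5 \right)} \right)} p{\left(-28,-37 \right)} = \left(-1 + 12\right) 10 \left(-28\right) \frac{1}{-113 + 5 \left(-37\right)} = 11 \cdot 10 \left(-28\right) \frac{1}{-113 - 185} = 11 \cdot 10 \left(-28\right) \frac{1}{-298} = 11 \cdot 10 \left(-28\right) \left(- \frac{1}{298}\right) = 11 \cdot \frac{140}{149} = \frac{1540}{149}$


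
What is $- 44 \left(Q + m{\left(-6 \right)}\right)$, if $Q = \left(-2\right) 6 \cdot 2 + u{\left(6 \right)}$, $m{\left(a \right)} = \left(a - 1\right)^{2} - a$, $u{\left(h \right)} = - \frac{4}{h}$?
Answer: $- \frac{4004}{3} \approx -1334.7$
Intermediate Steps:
$m{\left(a \right)} = \left(-1 + a\right)^{2} - a$
$Q = - \frac{74}{3}$ ($Q = \left(-2\right) 6 \cdot 2 - \frac{4}{6} = \left(-12\right) 2 - \frac{2}{3} = -24 - \frac{2}{3} = - \frac{74}{3} \approx -24.667$)
$- 44 \left(Q + m{\left(-6 \right)}\right) = - 44 \left(- \frac{74}{3} - \left(-6 - \left(-1 - 6\right)^{2}\right)\right) = - 44 \left(- \frac{74}{3} + \left(\left(-7\right)^{2} + 6\right)\right) = - 44 \left(- \frac{74}{3} + \left(49 + 6\right)\right) = - 44 \left(- \frac{74}{3} + 55\right) = \left(-44\right) \frac{91}{3} = - \frac{4004}{3}$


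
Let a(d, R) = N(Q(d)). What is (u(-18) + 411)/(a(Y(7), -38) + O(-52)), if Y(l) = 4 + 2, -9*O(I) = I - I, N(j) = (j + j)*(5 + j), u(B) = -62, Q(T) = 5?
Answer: 349/100 ≈ 3.4900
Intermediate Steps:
N(j) = 2*j*(5 + j) (N(j) = (2*j)*(5 + j) = 2*j*(5 + j))
O(I) = 0 (O(I) = -(I - I)/9 = -⅑*0 = 0)
Y(l) = 6
a(d, R) = 100 (a(d, R) = 2*5*(5 + 5) = 2*5*10 = 100)
(u(-18) + 411)/(a(Y(7), -38) + O(-52)) = (-62 + 411)/(100 + 0) = 349/100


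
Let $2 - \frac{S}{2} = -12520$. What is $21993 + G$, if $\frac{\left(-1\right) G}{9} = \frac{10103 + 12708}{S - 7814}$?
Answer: $\frac{378734091}{17230} \approx 21981.0$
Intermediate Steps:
$S = 25044$ ($S = 4 - -25040 = 4 + 25040 = 25044$)
$G = - \frac{205299}{17230}$ ($G = - 9 \frac{10103 + 12708}{25044 - 7814} = - 9 \cdot \frac{22811}{17230} = - 9 \cdot 22811 \cdot \frac{1}{17230} = \left(-9\right) \frac{22811}{17230} = - \frac{205299}{17230} \approx -11.915$)
$21993 + G = 21993 - \frac{205299}{17230} = \frac{378734091}{17230}$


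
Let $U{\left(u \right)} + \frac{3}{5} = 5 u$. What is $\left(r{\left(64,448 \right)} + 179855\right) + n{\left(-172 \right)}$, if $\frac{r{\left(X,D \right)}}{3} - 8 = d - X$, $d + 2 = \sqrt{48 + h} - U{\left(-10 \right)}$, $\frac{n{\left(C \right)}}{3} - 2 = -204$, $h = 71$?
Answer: $\frac{896134}{5} + 3 \sqrt{119} \approx 1.7926 \cdot 10^{5}$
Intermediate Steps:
$n{\left(C \right)} = -606$ ($n{\left(C \right)} = 6 + 3 \left(-204\right) = 6 - 612 = -606$)
$U{\left(u \right)} = - \frac{3}{5} + 5 u$
$d = \frac{243}{5} + \sqrt{119}$ ($d = -2 - \left(- \frac{3}{5} - 50 - \sqrt{48 + 71}\right) = -2 + \left(\sqrt{119} - \left(- \frac{3}{5} - 50\right)\right) = -2 + \left(\sqrt{119} - - \frac{253}{5}\right) = -2 + \left(\sqrt{119} + \frac{253}{5}\right) = -2 + \left(\frac{253}{5} + \sqrt{119}\right) = \frac{243}{5} + \sqrt{119} \approx 59.509$)
$r{\left(X,D \right)} = \frac{849}{5} - 3 X + 3 \sqrt{119}$ ($r{\left(X,D \right)} = 24 + 3 \left(\left(\frac{243}{5} + \sqrt{119}\right) - X\right) = 24 + 3 \left(\frac{243}{5} + \sqrt{119} - X\right) = 24 + \left(\frac{729}{5} - 3 X + 3 \sqrt{119}\right) = \frac{849}{5} - 3 X + 3 \sqrt{119}$)
$\left(r{\left(64,448 \right)} + 179855\right) + n{\left(-172 \right)} = \left(\left(\frac{849}{5} - 192 + 3 \sqrt{119}\right) + 179855\right) - 606 = \left(\left(- \frac{111}{5} + 3 \sqrt{119}\right) + 179855\right) - 606 = \left(\frac{899164}{5} + 3 \sqrt{119}\right) - 606 = \frac{896134}{5} + 3 \sqrt{119}$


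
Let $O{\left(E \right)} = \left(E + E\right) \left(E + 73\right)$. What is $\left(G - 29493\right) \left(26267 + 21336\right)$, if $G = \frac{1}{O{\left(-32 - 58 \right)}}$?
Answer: $- \frac{4296103106137}{3060} \approx -1.404 \cdot 10^{9}$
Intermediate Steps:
$O{\left(E \right)} = 2 E \left(73 + E\right)$
$G = \frac{1}{3060}$ ($G = \frac{1}{2 \left(-32 - 58\right) \left(73 - 90\right)} = \frac{1}{2 \left(-90\right) \left(73 - 90\right)} = \frac{1}{2 \left(-90\right) \left(-17\right)} = \frac{1}{3060} \approx 0.0003268$)
$\left(G - 29493\right) \left(26267 + 21336\right) = \left(\frac{1}{3060} - 29493\right) \left(26267 + 21336\right) = \left(- \frac{90248579}{3060}\right) 47603 = - \frac{4296103106137}{3060}$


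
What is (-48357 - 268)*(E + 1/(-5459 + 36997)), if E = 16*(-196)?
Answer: 4809166495375/31538 ≈ 1.5249e+8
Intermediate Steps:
E = -3136
(-48357 - 268)*(E + 1/(-5459 + 36997)) = (-48357 - 268)*(-3136 + 1/(-5459 + 36997)) = -48625*(-3136 + 1/31538) = -48625*(-98903167/31538) = 4809166495375/31538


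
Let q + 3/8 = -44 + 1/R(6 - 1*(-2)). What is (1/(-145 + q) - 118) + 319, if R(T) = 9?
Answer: 2738955/13627 ≈ 200.99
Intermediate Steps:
q = -3187/72 (q = -3/8 + (-44 + 1/9) = -3/8 - 395/9 = -3187/72 ≈ -44.264)
(1/(-145 + q) - 118) + 319 = (1/(-145 - 3187/72) - 118) + 319 = (1/(-13627/72) - 118) + 319 = (-72/13627 - 118) + 319 = -1608058/13627 + 319 = 2738955/13627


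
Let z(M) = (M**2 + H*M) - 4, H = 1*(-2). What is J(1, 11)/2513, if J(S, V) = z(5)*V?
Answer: 121/2513 ≈ 0.048150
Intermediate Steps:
H = -2
z(M) = -4 + M**2 - 2*M (z(M) = (M**2 - 2*M) - 4 = -4 + M**2 - 2*M)
J(S, V) = 11*V (J(S, V) = (-4 + 5**2 - 2*5)*V = (-4 + 25 - 10)*V = 11*V)
J(1, 11)/2513 = (11*11)/2513 = 121*(1/2513) = 121/2513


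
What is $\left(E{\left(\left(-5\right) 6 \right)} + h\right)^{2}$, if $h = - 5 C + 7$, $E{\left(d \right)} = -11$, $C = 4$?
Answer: $576$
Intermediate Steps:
$h = -13$ ($h = \left(-5\right) 4 + 7 = -20 + 7 = -13$)
$\left(E{\left(\left(-5\right) 6 \right)} + h\right)^{2} = \left(-11 - 13\right)^{2} = \left(-24\right)^{2} = 576$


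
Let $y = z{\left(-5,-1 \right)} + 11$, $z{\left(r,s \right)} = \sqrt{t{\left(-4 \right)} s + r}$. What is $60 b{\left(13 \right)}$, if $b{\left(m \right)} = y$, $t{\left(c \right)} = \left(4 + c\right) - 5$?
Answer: $660$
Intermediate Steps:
$t{\left(c \right)} = -1 + c$
$z{\left(r,s \right)} = \sqrt{r - 5 s}$ ($z{\left(r,s \right)} = \sqrt{\left(-1 - 4\right) s + r} = \sqrt{- 5 s + r} = \sqrt{r - 5 s}$)
$y = 11$ ($y = \sqrt{-5 - -5} + 11 = \sqrt{-5 + 5} + 11 = \sqrt{0} + 11 = 0 + 11 = 11$)
$b{\left(m \right)} = 11$
$60 b{\left(13 \right)} = 60 \cdot 11 = 660$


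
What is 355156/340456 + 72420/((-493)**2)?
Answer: 1632001973/1216874858 ≈ 1.3411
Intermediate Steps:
355156/340456 + 72420/((-493)**2) = 355156*(1/340456) + 72420/243049 = 88789/85114 + 72420*(1/243049) = 88789/85114 + 4260/14297 = 1632001973/1216874858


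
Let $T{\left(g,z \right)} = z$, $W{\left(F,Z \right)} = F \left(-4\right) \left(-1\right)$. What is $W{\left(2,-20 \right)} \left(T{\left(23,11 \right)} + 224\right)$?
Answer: $1880$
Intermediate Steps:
$W{\left(F,Z \right)} = 4 F$ ($W{\left(F,Z \right)} = - 4 F \left(-1\right) = 4 F$)
$W{\left(2,-20 \right)} \left(T{\left(23,11 \right)} + 224\right) = 4 \cdot 2 \left(11 + 224\right) = 8 \cdot 235 = 1880$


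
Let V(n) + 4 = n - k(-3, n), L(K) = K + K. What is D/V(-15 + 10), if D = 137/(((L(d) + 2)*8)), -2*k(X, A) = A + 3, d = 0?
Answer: -137/160 ≈ -0.85625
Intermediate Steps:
L(K) = 2*K
k(X, A) = -3/2 - A/2 (k(X, A) = -(A + 3)/2 = -(3 + A)/2 = -3/2 - A/2)
V(n) = -5/2 + 3*n/2 (V(n) = -4 + (n - (-3/2 - n/2)) = -4 + (n + (3/2 + n/2)) = -4 + (3/2 + 3*n/2) = -5/2 + 3*n/2)
D = 137/16 (D = 137/(((2*0 + 2)*8)) = 137/(((0 + 2)*8)) = 137/((2*8)) = 137/16 ≈ 8.5625)
D/V(-15 + 10) = 137/(16*(-5/2 + 3*(-15 + 10)/2)) = 137/(16*(-5/2 + (3/2)*(-5))) = 137/(16*(-5/2 - 15/2)) = (137/16)/(-10) = (137/16)*(-1/10) = -137/160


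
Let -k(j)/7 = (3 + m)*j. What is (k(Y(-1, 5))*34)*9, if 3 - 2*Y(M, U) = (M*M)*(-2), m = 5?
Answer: -42840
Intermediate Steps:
Y(M, U) = 3/2 + M**2 (Y(M, U) = 3/2 - M*M*(-2)/2 = 3/2 - M**2*(-2)/2 = 3/2 - (-1)*M**2 = 3/2 + M**2)
k(j) = -56*j (k(j) = -7*(3 + 5)*j = -56*j)
(k(Y(-1, 5))*34)*9 = (-56*(3/2 + (-1)**2)*34)*9 = (-56*(3/2 + 1)*34)*9 = (-56*5/2*34)*9 = -140*34*9 = -4760*9 = -42840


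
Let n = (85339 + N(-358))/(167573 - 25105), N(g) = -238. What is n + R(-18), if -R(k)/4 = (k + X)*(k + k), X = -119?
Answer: -2810523603/142468 ≈ -19727.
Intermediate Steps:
R(k) = -8*k*(-119 + k) (R(k) = -4*(k - 119)*(k + k) = -4*(-119 + k)*2*k = -8*k*(-119 + k))
n = 85101/142468 (n = (85339 - 238)/(167573 - 25105) = 85101/142468 ≈ 0.59733)
n + R(-18) = 85101/142468 + 8*(-18)*(119 - 1*(-18)) = 85101/142468 + 8*(-18)*(119 + 18) = 85101/142468 + 8*(-18)*137 = 85101/142468 - 19728 = -2810523603/142468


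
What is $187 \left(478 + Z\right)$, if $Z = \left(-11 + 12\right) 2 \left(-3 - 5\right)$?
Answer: $86394$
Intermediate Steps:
$Z = -16$ ($Z = 1 \cdot 2 \left(-8\right) = 1 \left(-16\right) = -16$)
$187 \left(478 + Z\right) = 187 \left(478 - 16\right) = 187 \cdot 462 = 86394$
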